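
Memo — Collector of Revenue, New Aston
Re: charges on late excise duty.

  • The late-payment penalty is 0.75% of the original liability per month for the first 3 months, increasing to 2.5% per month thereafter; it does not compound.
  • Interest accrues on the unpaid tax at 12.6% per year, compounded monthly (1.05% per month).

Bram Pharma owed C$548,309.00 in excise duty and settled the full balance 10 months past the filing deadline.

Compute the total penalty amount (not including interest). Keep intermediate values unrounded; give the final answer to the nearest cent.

C$108,291.03

Penalty, months 1–3: 3 × 0.75% × C$548,309.00 = C$12,336.95…
Penalty, months 4–10: 7 × 2.5% × C$548,309.00 = C$95,954.08…
Total penalty = C$12,336.95… + C$95,954.08… = C$108,291.03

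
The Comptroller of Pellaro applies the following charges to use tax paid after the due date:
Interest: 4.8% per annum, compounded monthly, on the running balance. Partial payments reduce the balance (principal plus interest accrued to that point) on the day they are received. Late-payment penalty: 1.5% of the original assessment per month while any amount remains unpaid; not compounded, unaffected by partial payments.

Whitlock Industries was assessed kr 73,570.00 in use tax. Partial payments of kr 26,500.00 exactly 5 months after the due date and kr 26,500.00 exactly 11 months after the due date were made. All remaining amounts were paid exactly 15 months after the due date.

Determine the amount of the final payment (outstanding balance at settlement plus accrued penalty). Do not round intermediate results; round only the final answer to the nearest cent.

Monthly rate = 4.8% ÷ 12 = 0.4%
Balance at month 5: kr 73,570.0000 × (1 + 0.004)^5 = kr 75,053.2184…
After kr 26,500.00 payment: kr 75,053.2184… − kr 26,500.00 = kr 48,553.2184…
Balance at month 11: kr 48,553.2184… × (1 + 0.004)^6 = kr 49,730.2107…
After kr 26,500.00 payment: kr 49,730.2107… − kr 26,500.00 = kr 23,230.2107…
Balance at month 15: kr 23,230.2107… × (1 + 0.004)^4 = kr 23,604.1302…
Penalty: 15 × 1.5% × kr 73,570.00 = kr 16,553.25
Final settlement = outstanding balance + penalty = kr 23,604.1302… + kr 16,553.25 = kr 40,157.38

kr 40,157.38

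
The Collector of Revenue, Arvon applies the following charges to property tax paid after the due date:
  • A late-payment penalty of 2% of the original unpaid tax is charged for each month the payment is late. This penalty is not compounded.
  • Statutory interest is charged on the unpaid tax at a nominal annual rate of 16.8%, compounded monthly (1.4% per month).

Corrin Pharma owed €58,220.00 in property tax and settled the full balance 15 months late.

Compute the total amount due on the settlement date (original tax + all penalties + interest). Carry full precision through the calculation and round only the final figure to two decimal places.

Late-payment penalty: 15 × 2% × €58,220.00 = €17,466.00
Interest: €58,220.00 × ((1 + 0.014)^15 − 1) = €58,220.00 × 0.2318826… = €13,500.2056…
Total = €58,220.00 + €17,466.0000 + €13,500.2056… = €89,186.21

€89,186.21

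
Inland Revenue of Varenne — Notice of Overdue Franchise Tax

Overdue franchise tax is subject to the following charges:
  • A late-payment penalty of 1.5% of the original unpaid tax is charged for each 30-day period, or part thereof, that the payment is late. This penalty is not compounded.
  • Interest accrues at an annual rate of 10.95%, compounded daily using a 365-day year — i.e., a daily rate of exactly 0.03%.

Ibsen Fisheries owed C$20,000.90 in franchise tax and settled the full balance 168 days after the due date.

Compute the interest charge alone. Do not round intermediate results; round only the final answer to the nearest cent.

Interest: C$20,000.90 × ((1 + 0.0003)^168 − 1) = C$20,000.90 × 0.05168374… = C$1,033.7213…

C$1,033.72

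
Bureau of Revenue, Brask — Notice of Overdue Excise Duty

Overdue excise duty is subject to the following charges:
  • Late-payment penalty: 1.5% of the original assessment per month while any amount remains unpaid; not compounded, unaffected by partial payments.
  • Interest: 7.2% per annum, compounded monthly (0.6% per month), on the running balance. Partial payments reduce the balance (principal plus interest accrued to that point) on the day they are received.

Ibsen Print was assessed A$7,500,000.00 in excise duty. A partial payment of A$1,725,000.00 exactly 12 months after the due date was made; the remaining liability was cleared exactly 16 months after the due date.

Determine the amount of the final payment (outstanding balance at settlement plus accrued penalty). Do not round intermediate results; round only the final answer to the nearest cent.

Balance at month 12: A$7,500,000.0000 × (1 + 0.006)^12 = A$8,058,181.2579…
After A$1,725,000.00 payment: A$8,058,181.2579… − A$1,725,000.00 = A$6,333,181.2579…
Balance at month 16: A$6,333,181.2579… × (1 + 0.006)^4 = A$6,486,551.0553…
Penalty: 16 × 1.5% × A$7,500,000.00 = A$1,800,000.00
Final settlement = outstanding balance + penalty = A$6,486,551.0553… + A$1,800,000.00 = A$8,286,551.06

A$8,286,551.06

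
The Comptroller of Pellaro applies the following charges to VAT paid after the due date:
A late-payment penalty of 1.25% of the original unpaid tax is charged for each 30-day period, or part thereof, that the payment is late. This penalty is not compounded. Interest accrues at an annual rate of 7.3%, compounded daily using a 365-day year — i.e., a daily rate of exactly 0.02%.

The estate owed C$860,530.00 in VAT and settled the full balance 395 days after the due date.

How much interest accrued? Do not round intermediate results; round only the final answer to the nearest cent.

C$70,731.93

Interest: C$860,530.00 × ((1 + 0.0002)^395 − 1) = C$860,530.00 × 0.08219577… = C$70,731.9293…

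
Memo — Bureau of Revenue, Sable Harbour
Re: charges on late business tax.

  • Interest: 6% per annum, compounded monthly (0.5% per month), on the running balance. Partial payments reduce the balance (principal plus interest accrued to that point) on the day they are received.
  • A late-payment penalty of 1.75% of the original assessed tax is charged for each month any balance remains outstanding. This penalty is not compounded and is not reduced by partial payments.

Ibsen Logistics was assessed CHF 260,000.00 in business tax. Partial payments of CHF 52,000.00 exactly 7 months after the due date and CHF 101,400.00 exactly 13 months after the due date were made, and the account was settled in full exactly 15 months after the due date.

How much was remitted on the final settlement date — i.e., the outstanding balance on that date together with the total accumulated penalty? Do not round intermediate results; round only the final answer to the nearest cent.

CHF 191,914.21

Balance at month 7: CHF 260,000.0000 × (1 + 0.005)^7 = CHF 269,237.6432…
After CHF 52,000.00 payment: CHF 269,237.6432… − CHF 52,000.00 = CHF 217,237.6432…
Balance at month 13: CHF 217,237.6432… × (1 + 0.005)^6 = CHF 223,836.7818…
After CHF 101,400.00 payment: CHF 223,836.7818… − CHF 101,400.00 = CHF 122,436.7818…
Balance at month 15: CHF 122,436.7818… × (1 + 0.005)^2 = CHF 123,664.2105…
Penalty: 15 × 1.75% × CHF 260,000.00 = CHF 68,250.00
Final settlement = outstanding balance + penalty = CHF 123,664.2105… + CHF 68,250.00 = CHF 191,914.21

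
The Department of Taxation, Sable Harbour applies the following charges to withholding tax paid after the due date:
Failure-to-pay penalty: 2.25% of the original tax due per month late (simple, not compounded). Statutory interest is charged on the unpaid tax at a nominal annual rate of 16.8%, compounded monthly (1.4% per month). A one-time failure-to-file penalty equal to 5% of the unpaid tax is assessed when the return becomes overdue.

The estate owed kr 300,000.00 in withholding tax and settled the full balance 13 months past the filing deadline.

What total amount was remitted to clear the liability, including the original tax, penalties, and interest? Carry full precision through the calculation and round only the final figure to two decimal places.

kr 462,180.29

Failure-to-file penalty: 5% × kr 300,000.00 = kr 15,000.00
Failure-to-pay penalty = 2.25% × kr 300,000.00 × 13 mo = kr 87,750.00
Interest: kr 300,000.00 × ((1 + 0.014)^13 − 1) = kr 300,000.00 × 0.1981010… = kr 59,430.2870…
Total = kr 300,000.00 + kr 102,750.0000 + kr 59,430.2870… = kr 462,180.29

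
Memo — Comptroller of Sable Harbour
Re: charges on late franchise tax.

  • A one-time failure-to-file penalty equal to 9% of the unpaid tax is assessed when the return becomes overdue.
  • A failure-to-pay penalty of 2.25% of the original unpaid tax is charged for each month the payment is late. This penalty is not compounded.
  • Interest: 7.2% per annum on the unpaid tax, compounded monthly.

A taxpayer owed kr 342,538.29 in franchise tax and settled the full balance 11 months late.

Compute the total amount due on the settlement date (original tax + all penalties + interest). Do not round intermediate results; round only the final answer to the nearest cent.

kr 481,443.07

Failure-to-file penalty: 9% × kr 342,538.29 = kr 30,828.45…
Failure-to-pay penalty: 11 × 2.25% × kr 342,538.29 = kr 84,778.23…
Interest (7.2%/yr ÷ 12 = 0.6%/month): kr 342,538.29 × ((1 + 0.006)^11 − 1) = kr 23,298.1088…
Total = kr 342,538.29 + kr 115,606.6729… + kr 23,298.1088… = kr 481,443.07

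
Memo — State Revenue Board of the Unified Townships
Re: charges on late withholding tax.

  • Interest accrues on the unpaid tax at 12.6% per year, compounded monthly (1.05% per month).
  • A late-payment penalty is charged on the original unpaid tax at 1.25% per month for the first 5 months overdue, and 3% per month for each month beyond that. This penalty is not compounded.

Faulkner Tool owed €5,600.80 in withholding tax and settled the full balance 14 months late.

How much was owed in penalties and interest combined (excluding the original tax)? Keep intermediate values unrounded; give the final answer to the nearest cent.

Penalty, months 1–5: 5 × 1.25% × €5,600.80 = €350.05
Penalty, months 6–14: 9 × 3% × €5,600.80 = €1,512.22…
Interest: €5,600.80 × ((1 + 0.0105)^14 − 1) = €5,600.80 × 0.1574666… = €881.9387…
Penalties + interest = €1,862.2660 + €881.9387… = €2,744.20

€2,744.20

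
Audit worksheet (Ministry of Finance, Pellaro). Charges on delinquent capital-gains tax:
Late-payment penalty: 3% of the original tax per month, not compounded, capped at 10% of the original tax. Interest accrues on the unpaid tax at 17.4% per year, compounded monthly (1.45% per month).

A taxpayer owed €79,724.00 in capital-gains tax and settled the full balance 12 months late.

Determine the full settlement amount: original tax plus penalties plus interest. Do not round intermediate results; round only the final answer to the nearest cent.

€102,729.92

Penalty (uncapped): 12 × 3% × €79,724.00 = €28,700.64; cap = 10% × €79,724.00 = €7,972.40 → penalty = €7,972.40
Interest: €79,724.00 × ((1 + 0.0145)^12 − 1) = €79,724.00 × 0.1885696… = €15,033.5224…
Total = €79,724.00 + €7,972.4000 + €15,033.5224… = €102,729.92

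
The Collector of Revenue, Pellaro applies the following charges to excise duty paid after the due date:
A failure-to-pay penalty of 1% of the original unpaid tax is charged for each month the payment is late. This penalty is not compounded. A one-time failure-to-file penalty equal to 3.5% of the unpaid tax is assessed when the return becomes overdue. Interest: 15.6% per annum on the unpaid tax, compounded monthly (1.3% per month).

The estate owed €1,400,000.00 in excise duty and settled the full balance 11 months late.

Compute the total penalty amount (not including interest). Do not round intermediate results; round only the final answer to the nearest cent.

Failure-to-file penalty: 3.5% × €1,400,000.00 = €49,000.00
Failure-to-pay penalty: 11 × 1% × €1,400,000.00 = €154,000.00
Total penalty = €49,000.00 + €154,000.00 = €203,000.00

€203,000.00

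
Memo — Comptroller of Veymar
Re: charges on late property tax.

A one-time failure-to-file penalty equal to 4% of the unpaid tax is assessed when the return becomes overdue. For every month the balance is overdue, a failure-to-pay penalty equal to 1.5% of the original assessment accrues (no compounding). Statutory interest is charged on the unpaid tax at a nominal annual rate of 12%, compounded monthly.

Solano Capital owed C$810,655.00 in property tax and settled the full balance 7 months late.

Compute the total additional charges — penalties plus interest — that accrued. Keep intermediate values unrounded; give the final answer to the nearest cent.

C$176,021.86

Failure-to-file penalty: 4% × C$810,655.00 = C$32,426.20
Failure-to-pay penalty = 1.5% × C$810,655.00 × 7 mo = C$85,118.78…
Interest (12%/yr ÷ 12 = 1%/month): C$810,655.00 × ((1 + 0.01)^7 − 1) = C$58,476.8839…
Penalties + interest = C$117,544.9750 + C$58,476.8839… = C$176,021.86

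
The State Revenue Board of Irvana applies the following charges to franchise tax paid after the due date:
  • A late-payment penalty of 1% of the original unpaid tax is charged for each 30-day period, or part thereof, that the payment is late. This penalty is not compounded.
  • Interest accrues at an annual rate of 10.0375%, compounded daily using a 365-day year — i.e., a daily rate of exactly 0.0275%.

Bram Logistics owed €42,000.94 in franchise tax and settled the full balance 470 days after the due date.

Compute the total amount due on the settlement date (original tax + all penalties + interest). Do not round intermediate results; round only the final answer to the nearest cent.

€54,515.30

Penalty periods: ⌈470/30⌉ = 16; penalty = 16 × 1% × €42,000.94 = €6,720.15…
Interest: €42,000.94 × ((1 + 0.000275)^470 − 1) = €42,000.94 × 0.13795436… = €5,794.2129…
Total = €42,000.94 + €6,720.1504 + €5,794.2129… = €54,515.30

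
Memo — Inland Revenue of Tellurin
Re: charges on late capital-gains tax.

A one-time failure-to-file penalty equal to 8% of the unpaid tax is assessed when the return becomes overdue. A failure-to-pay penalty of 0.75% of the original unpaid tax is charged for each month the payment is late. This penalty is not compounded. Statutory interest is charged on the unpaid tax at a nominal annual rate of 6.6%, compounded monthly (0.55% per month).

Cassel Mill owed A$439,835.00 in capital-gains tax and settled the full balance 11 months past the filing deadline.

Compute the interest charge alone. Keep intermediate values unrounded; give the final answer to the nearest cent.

A$27,354.00

Interest: A$439,835.00 × ((1 + 0.0055)^11 − 1) = A$439,835.00 × 0.0621915… = A$27,354.0011…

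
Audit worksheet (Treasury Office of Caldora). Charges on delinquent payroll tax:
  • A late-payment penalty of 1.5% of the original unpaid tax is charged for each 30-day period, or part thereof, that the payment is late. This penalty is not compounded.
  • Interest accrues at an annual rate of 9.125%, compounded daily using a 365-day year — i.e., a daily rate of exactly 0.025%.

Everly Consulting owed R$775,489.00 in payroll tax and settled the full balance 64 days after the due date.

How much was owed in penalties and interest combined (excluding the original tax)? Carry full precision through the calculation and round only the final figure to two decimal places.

R$47,403.05

Penalty periods: ⌈64/30⌉ = 3; penalty = 3 × 1.5% × R$775,489.00 = R$34,897.01…
Interest: R$775,489.00 × ((1 + 0.00025)^64 − 1) = R$775,489.00 × 0.01612665… = R$12,506.0424…
Penalties + interest = R$34,897.0050 + R$12,506.0424… = R$47,403.05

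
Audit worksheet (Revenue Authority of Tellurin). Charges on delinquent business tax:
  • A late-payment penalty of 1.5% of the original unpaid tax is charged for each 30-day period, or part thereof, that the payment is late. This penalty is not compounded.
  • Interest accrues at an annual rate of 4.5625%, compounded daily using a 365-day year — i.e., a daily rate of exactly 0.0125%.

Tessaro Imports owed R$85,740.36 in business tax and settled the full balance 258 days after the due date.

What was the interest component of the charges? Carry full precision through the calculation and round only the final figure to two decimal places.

Interest: R$85,740.36 × ((1 + 0.000125)^258 − 1) = R$85,740.36 × 0.03277359… = R$2,810.0190…

R$2,810.02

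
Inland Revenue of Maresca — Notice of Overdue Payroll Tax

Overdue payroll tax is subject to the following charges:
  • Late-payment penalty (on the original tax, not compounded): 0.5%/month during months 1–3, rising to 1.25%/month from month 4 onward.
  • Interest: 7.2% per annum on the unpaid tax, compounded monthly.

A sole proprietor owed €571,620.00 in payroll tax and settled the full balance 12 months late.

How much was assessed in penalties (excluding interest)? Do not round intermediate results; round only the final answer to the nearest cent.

Penalty, months 1–3: 3 × 0.5% × €571,620.00 = €8,574.30
Penalty, months 4–12: 9 × 1.25% × €571,620.00 = €64,307.25
Total penalty = €8,574.30 + €64,307.25 = €72,881.55

€72,881.55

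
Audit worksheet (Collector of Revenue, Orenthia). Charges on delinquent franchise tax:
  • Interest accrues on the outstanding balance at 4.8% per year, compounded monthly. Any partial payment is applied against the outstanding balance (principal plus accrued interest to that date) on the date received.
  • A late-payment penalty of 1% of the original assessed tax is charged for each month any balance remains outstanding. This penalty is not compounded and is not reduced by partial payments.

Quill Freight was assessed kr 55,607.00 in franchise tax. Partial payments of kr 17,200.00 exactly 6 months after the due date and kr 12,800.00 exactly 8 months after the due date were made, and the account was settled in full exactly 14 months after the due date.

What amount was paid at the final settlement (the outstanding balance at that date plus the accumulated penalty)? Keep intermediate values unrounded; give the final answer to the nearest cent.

Monthly rate = 4.8% ÷ 12 = 0.4%
Balance at month 6: kr 55,607.0000 × (1 + 0.004)^6 = kr 56,954.9851…
After kr 17,200.00 payment: kr 56,954.9851… − kr 17,200.00 = kr 39,754.9851…
Balance at month 8: kr 39,754.9851… × (1 + 0.004)^2 = kr 40,073.6610…
After kr 12,800.00 payment: kr 40,073.6610… − kr 12,800.00 = kr 27,273.6610…
Balance at month 14: kr 27,273.6610… × (1 + 0.004)^6 = kr 27,934.8096…
Penalty: 14 × 1% × kr 55,607.00 = kr 7,784.98
Final settlement = outstanding balance + penalty = kr 27,934.8096… + kr 7,784.98 = kr 35,719.79

kr 35,719.79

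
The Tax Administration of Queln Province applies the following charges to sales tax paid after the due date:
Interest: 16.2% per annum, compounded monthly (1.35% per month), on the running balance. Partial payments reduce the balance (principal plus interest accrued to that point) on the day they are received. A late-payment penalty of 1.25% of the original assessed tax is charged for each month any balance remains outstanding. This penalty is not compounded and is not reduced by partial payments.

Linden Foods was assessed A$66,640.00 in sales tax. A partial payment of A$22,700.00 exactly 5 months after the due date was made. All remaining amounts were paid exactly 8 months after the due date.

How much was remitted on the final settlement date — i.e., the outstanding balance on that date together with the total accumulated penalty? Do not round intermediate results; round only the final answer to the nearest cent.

A$57,218.71

Balance at month 5: A$66,640.0000 × (1 + 0.0135)^5 = A$71,261.3021…
After A$22,700.00 payment: A$71,261.3021… − A$22,700.00 = A$48,561.3021…
Balance at month 8: A$48,561.3021… × (1 + 0.0135)^3 = A$50,554.7052…
Penalty: 8 × 1.25% × A$66,640.00 = A$6,664.00
Final settlement = outstanding balance + penalty = A$50,554.7052… + A$6,664.00 = A$57,218.71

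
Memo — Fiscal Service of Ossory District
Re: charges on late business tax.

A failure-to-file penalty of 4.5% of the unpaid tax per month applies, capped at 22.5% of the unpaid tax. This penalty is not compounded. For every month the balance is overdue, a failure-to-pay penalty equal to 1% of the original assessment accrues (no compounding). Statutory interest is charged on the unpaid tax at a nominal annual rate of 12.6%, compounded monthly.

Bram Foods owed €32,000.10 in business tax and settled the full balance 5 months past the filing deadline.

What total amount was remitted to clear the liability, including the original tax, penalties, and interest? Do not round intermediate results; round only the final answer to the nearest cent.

€42,515.79

Failure-to-file: 5 × 4.5% × €32,000.10 = €7,200.02…, capped at 22.5% × €32,000.10 = €7,200.02…
Failure-to-pay penalty = 1% × €32,000.10 × 5 mo = €1,600.01…
Interest (12.6%/yr ÷ 12 = 1.05%/month): €32,000.10 × ((1 + 0.0105)^5 − 1) = €1,715.6578…
Total = €32,000.10 + €8,800.0275 + €1,715.6578… = €42,515.79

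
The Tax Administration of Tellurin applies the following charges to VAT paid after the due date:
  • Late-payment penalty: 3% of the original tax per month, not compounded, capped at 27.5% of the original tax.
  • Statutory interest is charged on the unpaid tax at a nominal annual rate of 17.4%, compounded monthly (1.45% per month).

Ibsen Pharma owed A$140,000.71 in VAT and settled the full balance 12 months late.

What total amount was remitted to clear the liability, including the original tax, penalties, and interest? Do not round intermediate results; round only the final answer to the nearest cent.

A$204,900.78

Penalty (uncapped): 12 × 3% × A$140,000.71 = A$50,400.26…; cap = 27.5% × A$140,000.71 = A$38,500.20… → penalty = A$38,500.20…
Interest: A$140,000.71 × ((1 + 0.0145)^12 − 1) = A$140,000.71 × 0.1885696… = A$26,399.8772…
Total = A$140,000.71 + A$38,500.1953… + A$26,399.8772… = A$204,900.78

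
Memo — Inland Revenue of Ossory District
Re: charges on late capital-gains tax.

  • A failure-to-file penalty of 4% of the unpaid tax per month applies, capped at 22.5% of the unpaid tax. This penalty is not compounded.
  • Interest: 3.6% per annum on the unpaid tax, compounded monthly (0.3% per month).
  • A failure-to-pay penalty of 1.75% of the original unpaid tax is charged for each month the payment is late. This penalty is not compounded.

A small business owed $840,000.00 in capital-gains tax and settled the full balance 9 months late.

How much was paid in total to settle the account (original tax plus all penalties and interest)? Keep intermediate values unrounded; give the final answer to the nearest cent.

$1,184,254.07

Failure-to-file: 9 × 4% × $840,000.00 = $302,400.00, capped at 22.5% × $840,000.00 = $189,000.00
Failure-to-pay penalty: 9 × 1.75% × $840,000.00 = $132,300.00
Interest: $840,000.00 × ((1 + 0.003)^9 − 1) = $840,000.00 × 0.0273263… = $22,954.0737…
Total = $840,000.00 + $321,300.0000 + $22,954.0737… = $1,184,254.07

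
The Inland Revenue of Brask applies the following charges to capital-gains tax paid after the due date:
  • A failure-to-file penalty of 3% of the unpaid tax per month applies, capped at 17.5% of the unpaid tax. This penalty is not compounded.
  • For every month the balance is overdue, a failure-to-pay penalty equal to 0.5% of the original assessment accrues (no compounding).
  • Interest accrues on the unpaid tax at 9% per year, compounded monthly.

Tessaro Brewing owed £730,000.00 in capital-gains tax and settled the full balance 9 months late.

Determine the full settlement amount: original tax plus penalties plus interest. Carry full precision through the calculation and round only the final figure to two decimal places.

Failure-to-file: 9 × 3% × £730,000.00 = £197,100.00, capped at 17.5% × £730,000.00 = £127,750.00
Failure-to-pay penalty = 0.5% × £730,000.00 × 9 mo = £32,850.00
Interest (9%/yr ÷ 12 = 0.75%/month): £730,000.00 × ((1 + 0.0075)^9 − 1) = £50,779.4126…
Total = £730,000.00 + £160,600.0000 + £50,779.4126… = £941,379.41

£941,379.41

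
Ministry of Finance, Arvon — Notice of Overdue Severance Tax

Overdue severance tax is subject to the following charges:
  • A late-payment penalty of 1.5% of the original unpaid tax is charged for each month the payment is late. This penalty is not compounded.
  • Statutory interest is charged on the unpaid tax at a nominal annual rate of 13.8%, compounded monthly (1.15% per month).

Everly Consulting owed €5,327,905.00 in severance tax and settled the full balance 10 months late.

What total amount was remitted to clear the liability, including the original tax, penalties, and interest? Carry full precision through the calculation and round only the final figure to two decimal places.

Late-payment penalty: 10 × 1.5% × €5,327,905.00 = €799,185.75
Interest: €5,327,905.00 × ((1 + 0.0115)^10 − 1) = €5,327,905.00 × 0.1211375… = €645,408.9805…
Total = €5,327,905.00 + €799,185.7500 + €645,408.9805… = €6,772,499.73

€6,772,499.73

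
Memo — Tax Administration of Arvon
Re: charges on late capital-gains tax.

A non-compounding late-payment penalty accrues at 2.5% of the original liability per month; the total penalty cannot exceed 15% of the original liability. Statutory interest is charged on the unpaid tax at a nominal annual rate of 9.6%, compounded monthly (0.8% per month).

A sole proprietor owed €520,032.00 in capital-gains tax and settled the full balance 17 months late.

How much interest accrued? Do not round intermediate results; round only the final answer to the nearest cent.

Interest: €520,032.00 × ((1 + 0.008)^17 − 1) = €520,032.00 × 0.1450621… = €75,436.9415…

€75,436.94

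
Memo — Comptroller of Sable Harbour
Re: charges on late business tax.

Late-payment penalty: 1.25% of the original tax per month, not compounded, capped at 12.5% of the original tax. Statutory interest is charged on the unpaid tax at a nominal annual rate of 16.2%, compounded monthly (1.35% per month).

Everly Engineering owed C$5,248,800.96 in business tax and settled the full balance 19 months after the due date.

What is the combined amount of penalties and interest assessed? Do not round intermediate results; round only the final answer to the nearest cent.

C$2,179,212.81

Penalty (uncapped): 19 × 1.25% × C$5,248,800.96 = C$1,246,590.23…; cap = 12.5% × C$5,248,800.96 = C$656,100.12 → penalty = C$656,100.12
Interest: C$5,248,800.96 × ((1 + 0.0135)^19 − 1) = C$5,248,800.96 × 0.2901830… = C$1,523,112.6905…
Penalties + interest = C$656,100.1200 + C$1,523,112.6905… = C$2,179,212.81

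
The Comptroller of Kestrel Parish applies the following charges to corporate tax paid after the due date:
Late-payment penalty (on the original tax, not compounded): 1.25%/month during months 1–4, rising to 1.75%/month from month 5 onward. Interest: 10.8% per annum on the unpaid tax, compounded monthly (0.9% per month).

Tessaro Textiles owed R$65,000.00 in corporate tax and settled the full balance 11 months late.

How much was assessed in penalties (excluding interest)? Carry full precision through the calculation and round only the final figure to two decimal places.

R$11,212.50

Penalty, months 1–4: 4 × 1.25% × R$65,000.00 = R$3,250.00
Penalty, months 5–11: 7 × 1.75% × R$65,000.00 = R$7,962.50
Total penalty = R$3,250.00 + R$7,962.50 = R$11,212.50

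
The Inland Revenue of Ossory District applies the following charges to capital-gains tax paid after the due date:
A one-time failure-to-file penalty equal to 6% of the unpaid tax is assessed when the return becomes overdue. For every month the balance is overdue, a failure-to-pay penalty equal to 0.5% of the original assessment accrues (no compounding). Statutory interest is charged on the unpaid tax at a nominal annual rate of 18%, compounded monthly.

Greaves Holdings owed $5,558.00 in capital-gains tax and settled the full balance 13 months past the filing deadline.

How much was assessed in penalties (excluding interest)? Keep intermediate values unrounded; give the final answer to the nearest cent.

$694.75

Failure-to-file penalty: 6% × $5,558.00 = $333.48
Failure-to-pay penalty = 0.5% × $5,558.00 × 13 mo = $361.27
Total penalty = $333.48 + $361.27 = $694.75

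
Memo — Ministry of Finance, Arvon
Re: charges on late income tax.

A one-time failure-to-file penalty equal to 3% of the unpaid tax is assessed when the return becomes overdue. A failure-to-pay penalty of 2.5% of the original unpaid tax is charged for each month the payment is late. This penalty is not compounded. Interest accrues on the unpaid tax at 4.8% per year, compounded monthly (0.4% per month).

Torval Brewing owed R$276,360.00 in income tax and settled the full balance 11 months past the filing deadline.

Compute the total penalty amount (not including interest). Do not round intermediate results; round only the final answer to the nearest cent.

R$84,289.80

Failure-to-file penalty: 3% × R$276,360.00 = R$8,290.80
Failure-to-pay penalty = 2.5% × R$276,360.00 × 11 mo = R$75,999.00
Total penalty = R$8,290.80 + R$75,999.00 = R$84,289.80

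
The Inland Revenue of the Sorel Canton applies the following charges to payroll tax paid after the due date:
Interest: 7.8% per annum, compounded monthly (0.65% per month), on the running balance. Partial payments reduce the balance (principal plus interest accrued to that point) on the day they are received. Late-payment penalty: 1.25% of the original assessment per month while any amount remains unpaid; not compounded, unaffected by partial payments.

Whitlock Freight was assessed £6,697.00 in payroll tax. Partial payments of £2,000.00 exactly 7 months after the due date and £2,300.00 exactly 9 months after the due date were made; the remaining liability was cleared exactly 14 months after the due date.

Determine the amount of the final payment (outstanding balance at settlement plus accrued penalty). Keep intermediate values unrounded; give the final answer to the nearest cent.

£4,036.31

Balance at month 7: £6,697.0000 × (1 + 0.0065)^7 = £7,007.7202…
After £2,000.00 payment: £7,007.7202… − £2,000.00 = £5,007.7202…
Balance at month 9: £5,007.7202… × (1 + 0.0065)^2 = £5,073.0321…
After £2,300.00 payment: £5,073.0321… − £2,300.00 = £2,773.0321…
Balance at month 14: £2,773.0321… × (1 + 0.0065)^5 = £2,864.3349…
Penalty: 14 × 1.25% × £6,697.00 = £1,171.98…
Final settlement = outstanding balance + penalty = £2,864.3349… + £1,171.98… = £4,036.31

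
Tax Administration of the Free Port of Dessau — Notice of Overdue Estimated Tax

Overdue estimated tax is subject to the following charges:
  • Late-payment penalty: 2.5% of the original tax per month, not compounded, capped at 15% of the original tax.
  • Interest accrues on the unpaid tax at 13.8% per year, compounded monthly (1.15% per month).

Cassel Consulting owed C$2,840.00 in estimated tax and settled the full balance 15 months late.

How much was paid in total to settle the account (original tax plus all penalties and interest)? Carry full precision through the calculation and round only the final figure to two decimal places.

C$3,797.37

Penalty (uncapped): 15 × 2.5% × C$2,840.00 = C$1,065.00; cap = 15% × C$2,840.00 = C$426.00 → penalty = C$426.00
Interest: C$2,840.00 × ((1 + 0.0115)^15 − 1) = C$2,840.00 × 0.1871027… = C$531.3718…
Total = C$2,840.00 + C$426.0000 + C$531.3718… = C$3,797.37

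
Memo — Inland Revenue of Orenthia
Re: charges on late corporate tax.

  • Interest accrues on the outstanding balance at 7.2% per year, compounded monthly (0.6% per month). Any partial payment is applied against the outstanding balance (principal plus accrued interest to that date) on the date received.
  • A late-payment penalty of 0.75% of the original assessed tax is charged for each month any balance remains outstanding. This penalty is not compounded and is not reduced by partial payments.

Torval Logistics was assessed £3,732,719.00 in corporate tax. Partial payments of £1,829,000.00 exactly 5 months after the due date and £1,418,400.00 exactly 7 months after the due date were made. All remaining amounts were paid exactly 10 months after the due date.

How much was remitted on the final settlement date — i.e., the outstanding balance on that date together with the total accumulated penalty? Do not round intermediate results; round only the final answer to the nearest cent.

£914,163.75

Balance at month 5: £3,732,719.0000 × (1 + 0.006)^5 = £3,846,052.4357…
After £1,829,000.00 payment: £3,846,052.4357… − £1,829,000.00 = £2,017,052.4357…
Balance at month 7: £2,017,052.4357… × (1 + 0.006)^2 = £2,041,329.6788…
After £1,418,400.00 payment: £2,041,329.6788… − £1,418,400.00 = £622,929.6788…
Balance at month 10: £622,929.6788… × (1 + 0.006)^3 = £634,209.8240…
Penalty: 10 × 0.75% × £3,732,719.00 = £279,953.93…
Final settlement = outstanding balance + penalty = £634,209.8240… + £279,953.93… = £914,163.75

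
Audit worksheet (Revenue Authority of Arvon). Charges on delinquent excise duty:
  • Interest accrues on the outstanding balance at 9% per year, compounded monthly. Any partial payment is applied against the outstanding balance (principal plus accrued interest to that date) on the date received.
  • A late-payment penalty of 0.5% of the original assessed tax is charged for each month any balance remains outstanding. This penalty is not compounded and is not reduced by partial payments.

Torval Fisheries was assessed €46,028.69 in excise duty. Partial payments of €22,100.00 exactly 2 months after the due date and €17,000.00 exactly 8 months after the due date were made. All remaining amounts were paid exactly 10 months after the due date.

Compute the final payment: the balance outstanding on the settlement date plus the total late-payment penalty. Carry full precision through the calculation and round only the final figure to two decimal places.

Monthly rate = 9% ÷ 12 = 0.75%
Balance at month 2: €46,028.6900 × (1 + 0.0075)^2 = €46,721.7095…
After €22,100.00 payment: €46,721.7095… − €22,100.00 = €24,621.7095…
Balance at month 8: €24,621.7095… × (1 + 0.0075)^6 = €25,750.6699…
After €17,000.00 payment: €25,750.6699… − €17,000.00 = €8,750.6699…
Balance at month 10: €8,750.6699… × (1 + 0.0075)^2 = €8,882.4221…
Penalty: 10 × 0.5% × €46,028.69 = €2,301.43…
Final settlement = outstanding balance + penalty = €8,882.4221… + €2,301.43… = €11,183.86

€11,183.86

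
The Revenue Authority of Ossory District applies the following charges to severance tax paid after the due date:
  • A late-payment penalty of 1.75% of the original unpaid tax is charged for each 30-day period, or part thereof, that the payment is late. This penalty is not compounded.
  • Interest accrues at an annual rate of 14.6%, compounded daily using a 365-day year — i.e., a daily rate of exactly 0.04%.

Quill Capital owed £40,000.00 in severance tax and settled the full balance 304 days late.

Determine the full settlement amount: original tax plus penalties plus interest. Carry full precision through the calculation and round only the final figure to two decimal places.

£52,870.99

Penalty periods: ⌈304/30⌉ = 11; penalty = 11 × 1.75% × £40,000.00 = £7,700.00
Interest: £40,000.00 × ((1 + 0.0004)^304 − 1) = £40,000.00 × 0.12927483… = £5,170.9933…
Total = £40,000.00 + £7,700.0000 + £5,170.9933… = £52,870.99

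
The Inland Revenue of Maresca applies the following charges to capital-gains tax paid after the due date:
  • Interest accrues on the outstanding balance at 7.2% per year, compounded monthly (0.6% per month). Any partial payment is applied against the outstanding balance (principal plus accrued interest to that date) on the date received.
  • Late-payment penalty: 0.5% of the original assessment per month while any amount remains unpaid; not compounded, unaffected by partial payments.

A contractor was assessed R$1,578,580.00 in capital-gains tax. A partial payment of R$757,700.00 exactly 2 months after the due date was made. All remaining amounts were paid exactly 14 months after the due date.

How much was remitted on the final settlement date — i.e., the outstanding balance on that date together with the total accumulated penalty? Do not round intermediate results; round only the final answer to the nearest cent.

Balance at month 2: R$1,578,580.0000 × (1 + 0.006)^2 = R$1,597,579.7889…
After R$757,700.00 payment: R$1,597,579.7889… − R$757,700.00 = R$839,879.7889…
Balance at month 14: R$839,879.7889… × (1 + 0.006)^12 = R$902,387.1432…
Penalty: 14 × 0.5% × R$1,578,580.00 = R$110,500.60
Final settlement = outstanding balance + penalty = R$902,387.1432… + R$110,500.60 = R$1,012,887.74

R$1,012,887.74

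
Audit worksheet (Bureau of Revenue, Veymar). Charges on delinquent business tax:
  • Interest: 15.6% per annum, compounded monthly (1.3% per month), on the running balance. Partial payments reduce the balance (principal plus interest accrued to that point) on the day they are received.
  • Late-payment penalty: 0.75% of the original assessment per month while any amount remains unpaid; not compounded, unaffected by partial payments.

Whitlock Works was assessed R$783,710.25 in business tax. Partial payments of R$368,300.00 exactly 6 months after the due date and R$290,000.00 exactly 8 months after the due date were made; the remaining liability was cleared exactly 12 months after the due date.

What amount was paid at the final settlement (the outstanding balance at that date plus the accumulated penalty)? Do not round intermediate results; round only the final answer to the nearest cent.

R$282,280.59

Balance at month 6: R$783,710.2500 × (1 + 0.013)^6 = R$846,861.1287…
After R$368,300.00 payment: R$846,861.1287… − R$368,300.00 = R$478,561.1287…
Balance at month 8: R$478,561.1287… × (1 + 0.013)^2 = R$491,084.5949…
After R$290,000.00 payment: R$491,084.5949… − R$290,000.00 = R$201,084.5949…
Balance at month 12: R$201,084.5949… × (1 + 0.013)^4 = R$211,746.6665…
Penalty: 12 × 0.75% × R$783,710.25 = R$70,533.92…
Final settlement = outstanding balance + penalty = R$211,746.6665… + R$70,533.92… = R$282,280.59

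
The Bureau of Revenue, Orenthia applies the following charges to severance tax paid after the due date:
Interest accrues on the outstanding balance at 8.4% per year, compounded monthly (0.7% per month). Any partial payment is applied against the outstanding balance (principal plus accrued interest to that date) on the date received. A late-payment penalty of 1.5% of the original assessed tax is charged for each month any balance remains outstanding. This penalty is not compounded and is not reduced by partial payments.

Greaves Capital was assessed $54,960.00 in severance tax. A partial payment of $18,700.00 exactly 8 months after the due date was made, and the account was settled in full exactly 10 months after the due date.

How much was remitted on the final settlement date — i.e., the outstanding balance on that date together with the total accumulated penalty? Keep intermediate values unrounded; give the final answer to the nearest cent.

Balance at month 8: $54,960.0000 × (1 + 0.007)^8 = $58,114.2301…
After $18,700.00 payment: $58,114.2301… − $18,700.00 = $39,414.2301…
Balance at month 10: $39,414.2301… × (1 + 0.007)^2 = $39,967.9606…
Penalty: 10 × 1.5% × $54,960.00 = $8,244.00
Final settlement = outstanding balance + penalty = $39,967.9606… + $8,244.00 = $48,211.96

$48,211.96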